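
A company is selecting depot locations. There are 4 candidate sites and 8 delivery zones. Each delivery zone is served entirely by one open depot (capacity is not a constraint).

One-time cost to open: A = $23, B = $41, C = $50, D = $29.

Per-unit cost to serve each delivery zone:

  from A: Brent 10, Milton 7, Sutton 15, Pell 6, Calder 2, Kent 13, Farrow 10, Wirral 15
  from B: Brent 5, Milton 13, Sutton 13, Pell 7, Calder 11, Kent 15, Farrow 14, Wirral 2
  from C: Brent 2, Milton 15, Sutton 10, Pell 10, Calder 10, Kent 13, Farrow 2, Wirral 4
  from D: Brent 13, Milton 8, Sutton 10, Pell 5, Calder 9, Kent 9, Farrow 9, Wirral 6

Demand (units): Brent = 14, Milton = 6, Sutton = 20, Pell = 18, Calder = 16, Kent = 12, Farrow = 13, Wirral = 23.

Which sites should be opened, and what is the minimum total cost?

For any fixed open set, each delivery zone goes to its cheapest open site; total = fixed + service.
{A, B, C, D}: Brent→C 2·14=28, Milton→A 7·6=42, Sutton→C 10·20=200, Pell→D 5·18=90, Calder→A 2·16=32, Kent→D 9·12=108, Farrow→C 2·13=26, Wirral→B 2·23=46. Service 572; fixed 143; total 715.
{A, C, D}: service 618 + fixed 102 = 720
{A, B, C}: Brent→C 2·14=28, Milton→A 7·6=42, Sutton→C 10·20=200, Pell→A 6·18=108, Calder→A 2·16=32, Kent→A 13·12=156, Farrow→C 2·13=26, Wirral→B 2·23=46. Service 638; fixed 114; total 752.
{A}: service 1253 + fixed 23 = 1276
No other subset beats 715.

Open A, B, C and D; minimum total cost 715.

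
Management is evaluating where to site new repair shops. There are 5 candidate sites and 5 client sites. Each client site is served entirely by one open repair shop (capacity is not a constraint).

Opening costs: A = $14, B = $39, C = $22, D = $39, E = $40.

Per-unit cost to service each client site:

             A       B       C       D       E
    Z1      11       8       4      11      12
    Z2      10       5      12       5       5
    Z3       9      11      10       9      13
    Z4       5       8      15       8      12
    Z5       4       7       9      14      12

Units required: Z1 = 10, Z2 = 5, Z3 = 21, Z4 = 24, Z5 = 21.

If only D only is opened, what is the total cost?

Total cost: 849

Each client site is assigned to its cheapest site among the open ones.
{D}: Z1→D 11·10=110, Z2→D 5·5=25, Z3→D 9·21=189, Z4→D 8·24=192, Z5→D 14·21=294. Service 810; fixed 39; total 849.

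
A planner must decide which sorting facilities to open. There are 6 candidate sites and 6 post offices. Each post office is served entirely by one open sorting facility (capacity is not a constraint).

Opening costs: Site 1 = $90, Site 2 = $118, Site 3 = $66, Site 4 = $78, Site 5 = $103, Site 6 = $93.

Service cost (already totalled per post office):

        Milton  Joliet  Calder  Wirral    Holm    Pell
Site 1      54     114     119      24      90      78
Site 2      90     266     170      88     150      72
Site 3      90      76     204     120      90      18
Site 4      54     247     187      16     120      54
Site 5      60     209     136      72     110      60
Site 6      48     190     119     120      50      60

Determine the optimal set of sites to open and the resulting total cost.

For any fixed open set, each post office goes to its cheapest open site; total = fixed + service.
{Site 1, Site 3}: Milton→Site 1 54, Joliet→Site 3 76, Calder→Site 1 119, Wirral→Site 1 24, Holm→Site 1 90, Pell→Site 3 18. Service 381; fixed 156; total 537.
{Site 3, Site 4, Site 6}: service 327 + fixed 237 = 564
{Site 1}: service 479 + fixed 90 = 569
{Site 1, Site 2, Site 3, Site 4, Site 5, Site 6}: service 327 + fixed 548 = 875
No other subset beats 537.

Open Site 1 and Site 3; minimum total cost 537.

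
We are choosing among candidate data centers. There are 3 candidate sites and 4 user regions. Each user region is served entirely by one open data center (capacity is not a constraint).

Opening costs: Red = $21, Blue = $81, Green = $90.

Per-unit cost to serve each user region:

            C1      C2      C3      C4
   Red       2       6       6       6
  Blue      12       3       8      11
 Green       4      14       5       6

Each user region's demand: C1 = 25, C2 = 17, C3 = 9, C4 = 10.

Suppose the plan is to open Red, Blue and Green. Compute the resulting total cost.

Total cost: 398

Each user region is assigned to its cheapest site among the open ones.
{Red, Blue, Green}: C1→Red 2·25=50, C2→Blue 3·17=51, C3→Green 5·9=45, C4→Red 6·10=60. Service 206; fixed 192; total 398.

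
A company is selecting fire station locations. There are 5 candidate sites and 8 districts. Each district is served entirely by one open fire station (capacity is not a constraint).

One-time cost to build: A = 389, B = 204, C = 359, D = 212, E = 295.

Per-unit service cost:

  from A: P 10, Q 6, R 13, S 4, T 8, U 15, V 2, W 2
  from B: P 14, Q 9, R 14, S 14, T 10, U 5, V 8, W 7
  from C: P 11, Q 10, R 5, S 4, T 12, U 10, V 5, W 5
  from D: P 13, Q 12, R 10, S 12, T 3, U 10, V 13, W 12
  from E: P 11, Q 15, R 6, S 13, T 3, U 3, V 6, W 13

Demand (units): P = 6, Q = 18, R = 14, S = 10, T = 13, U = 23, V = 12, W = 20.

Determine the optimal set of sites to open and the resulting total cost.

Open A and E; minimum total cost 1148.

For any fixed open set, each district goes to its cheapest open site; total = fixed + service.
{A, E}: P→A 10·6=60, Q→A 6·18=108, R→E 6·14=84, S→A 4·10=40, T→E 3·13=39, U→E 3·23=69, V→A 2·12=24, W→A 2·20=40. Service 464; fixed 684; total 1148.
{B, E}: service 762 + fixed 499 = 1261
{C}: service 902 + fixed 359 = 1261
{A, B, C, D, E}: P→A 10·6=60, Q→A 6·18=108, R→C 5·14=70, S→A 4·10=40, T→D 3·13=39, U→E 3·23=69, V→A 2·12=24, W→A 2·20=40. Service 450; fixed 1459; total 1909.
No other subset beats 1148.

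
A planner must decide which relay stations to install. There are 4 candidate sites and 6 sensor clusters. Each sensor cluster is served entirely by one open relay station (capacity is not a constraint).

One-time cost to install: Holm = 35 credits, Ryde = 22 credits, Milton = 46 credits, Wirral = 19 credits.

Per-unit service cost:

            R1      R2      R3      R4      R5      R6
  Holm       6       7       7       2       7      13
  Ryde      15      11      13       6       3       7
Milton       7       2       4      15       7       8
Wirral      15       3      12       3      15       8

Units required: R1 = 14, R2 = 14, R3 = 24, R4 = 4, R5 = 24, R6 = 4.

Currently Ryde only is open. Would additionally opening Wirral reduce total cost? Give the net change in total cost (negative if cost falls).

Current service cost with {Ryde}: 800.
Adding Wirral: each sensor cluster re-picks its cheapest; new service cost 652, saving 148.
Extra fixed cost: 19. Net change = 19 − 148 = -129.
(Totals: 822 → 693.)

Yes — net change −129 (cost falls by 129).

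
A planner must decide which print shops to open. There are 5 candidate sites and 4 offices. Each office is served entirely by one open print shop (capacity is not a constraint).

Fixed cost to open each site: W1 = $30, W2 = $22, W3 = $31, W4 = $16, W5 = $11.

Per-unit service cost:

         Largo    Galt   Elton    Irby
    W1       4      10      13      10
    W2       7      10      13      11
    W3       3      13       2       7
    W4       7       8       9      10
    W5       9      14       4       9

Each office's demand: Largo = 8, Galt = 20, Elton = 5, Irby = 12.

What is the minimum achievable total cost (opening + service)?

Minimum total cost: 325

For any fixed open set, each office goes to its cheapest open site; total = fixed + service.
{W3, W4}: Largo→W3 3·8=24, Galt→W4 8·20=160, Elton→W3 2·5=10, Irby→W3 7·12=84. Service 278; fixed 47; total 325.
{W3, W4, W5}: Largo→W3 3·8=24, Galt→W4 8·20=160, Elton→W3 2·5=10, Irby→W3 7·12=84. Service 278; fixed 58; total 336.
{W2, W3, W4}: service 278 + fixed 69 = 347
{W1, W2, W3, W4, W5}: Largo→W3 3·8=24, Galt→W4 8·20=160, Elton→W3 2·5=10, Irby→W3 7·12=84. Service 278; fixed 110; total 388.
No other subset beats 325.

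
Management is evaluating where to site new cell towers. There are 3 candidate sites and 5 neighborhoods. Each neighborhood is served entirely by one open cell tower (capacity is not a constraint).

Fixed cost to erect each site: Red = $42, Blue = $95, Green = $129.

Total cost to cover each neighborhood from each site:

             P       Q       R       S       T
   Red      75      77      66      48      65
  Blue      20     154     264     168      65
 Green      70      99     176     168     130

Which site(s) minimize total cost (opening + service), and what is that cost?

Open Red only; minimum total cost 373.

For any fixed open set, each neighborhood goes to its cheapest open site; total = fixed + service.
{Red}: P→Red 75, Q→Red 77, R→Red 66, S→Red 48, T→Red 65. Service 331; fixed 42; total 373.
{Red, Blue}: service 276 + fixed 137 = 413
{Red, Green}: P→Green 70, Q→Red 77, R→Red 66, S→Red 48, T→Red 65. Service 326; fixed 171; total 497.
{Red, Blue, Green}: service 276 + fixed 266 = 542
No other subset beats 373.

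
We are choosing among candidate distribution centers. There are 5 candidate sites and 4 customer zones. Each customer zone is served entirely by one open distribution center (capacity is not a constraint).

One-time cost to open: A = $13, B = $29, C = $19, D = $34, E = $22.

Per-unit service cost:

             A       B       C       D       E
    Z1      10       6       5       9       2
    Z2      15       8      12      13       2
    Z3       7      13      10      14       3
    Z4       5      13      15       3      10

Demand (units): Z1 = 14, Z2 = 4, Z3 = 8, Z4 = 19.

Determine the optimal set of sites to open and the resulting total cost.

Open D and E; minimum total cost 173.

For any fixed open set, each customer zone goes to its cheapest open site; total = fixed + service.
{D, E}: Z1→E 2·14=28, Z2→E 2·4=8, Z3→E 3·8=24, Z4→D 3·19=57. Service 117; fixed 56; total 173.
{A, D, E}: Z1→E 2·14=28, Z2→E 2·4=8, Z3→E 3·8=24, Z4→D 3·19=57. Service 117; fixed 69; total 186.
{A, E}: service 155 + fixed 35 = 190
{A, B, C, D, E}: service 117 + fixed 117 = 234
No other subset beats 173.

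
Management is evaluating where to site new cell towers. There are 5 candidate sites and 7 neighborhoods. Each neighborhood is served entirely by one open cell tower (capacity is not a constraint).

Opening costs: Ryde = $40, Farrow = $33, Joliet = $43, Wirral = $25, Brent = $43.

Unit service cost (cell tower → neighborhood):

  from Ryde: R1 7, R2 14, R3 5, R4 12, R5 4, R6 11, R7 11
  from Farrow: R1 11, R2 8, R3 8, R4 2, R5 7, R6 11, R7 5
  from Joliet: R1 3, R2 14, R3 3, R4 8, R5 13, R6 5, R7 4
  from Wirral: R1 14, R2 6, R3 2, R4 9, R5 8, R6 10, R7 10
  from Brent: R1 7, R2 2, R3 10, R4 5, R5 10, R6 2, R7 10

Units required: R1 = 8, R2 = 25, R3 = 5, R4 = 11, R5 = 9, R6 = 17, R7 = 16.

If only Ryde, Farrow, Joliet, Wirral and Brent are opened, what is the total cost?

Total cost: 424

Each neighborhood is assigned to its cheapest site among the open ones.
{Ryde, Farrow, Joliet, Wirral, Brent}: R1→Joliet 3·8=24, R2→Brent 2·25=50, R3→Wirral 2·5=10, R4→Farrow 2·11=22, R5→Ryde 4·9=36, R6→Brent 2·17=34, R7→Joliet 4·16=64. Service 240; fixed 184; total 424.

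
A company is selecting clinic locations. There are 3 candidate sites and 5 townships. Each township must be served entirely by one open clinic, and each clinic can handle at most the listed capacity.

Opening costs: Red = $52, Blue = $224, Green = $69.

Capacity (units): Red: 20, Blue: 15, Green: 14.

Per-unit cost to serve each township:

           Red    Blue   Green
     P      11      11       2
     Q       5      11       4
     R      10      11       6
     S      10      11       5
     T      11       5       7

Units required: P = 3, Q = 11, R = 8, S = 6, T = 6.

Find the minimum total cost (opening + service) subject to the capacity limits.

Open {Red, Green}: P→Red 11·3=33, Q→Red 5·11=55, R→Green 6·8=48, S→Green 5·6=30, T→Red 11·6=66.
Loads: Red carries 20/20, Green carries 14/14. Service 232; fixed 121; total 353.
Next best feasible plan costs 359.

Minimum total cost: 353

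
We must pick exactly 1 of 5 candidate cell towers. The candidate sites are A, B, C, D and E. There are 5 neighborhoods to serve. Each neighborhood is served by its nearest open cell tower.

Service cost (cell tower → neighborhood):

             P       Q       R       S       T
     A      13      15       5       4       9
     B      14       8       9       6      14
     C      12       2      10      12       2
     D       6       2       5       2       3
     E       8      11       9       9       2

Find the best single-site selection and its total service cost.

Choose D only; total service cost 18.

With exactly 1 open, each neighborhood uses its cheapest among the chosen.
{D}: P→D 6, Q→D 2, R→D 5, S→D 2, T→D 3. Service cost 18.
{C}: service cost 38
{E}: service cost 39
Among all 5 size-1 choices, {D} is lowest.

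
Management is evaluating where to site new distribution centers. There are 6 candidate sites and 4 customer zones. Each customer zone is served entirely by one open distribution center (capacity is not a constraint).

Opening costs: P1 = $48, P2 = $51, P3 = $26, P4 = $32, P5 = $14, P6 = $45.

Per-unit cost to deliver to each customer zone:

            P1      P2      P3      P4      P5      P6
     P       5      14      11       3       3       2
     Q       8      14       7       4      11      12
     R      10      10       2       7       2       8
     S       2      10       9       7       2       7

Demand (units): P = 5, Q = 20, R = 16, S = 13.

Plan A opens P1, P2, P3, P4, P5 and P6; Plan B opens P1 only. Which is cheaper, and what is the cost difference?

Plan A: {P1, P2, P3, P4, P5, P6}: P→P6 2·5=10, Q→P4 4·20=80, R→P3 2·16=32, S→P1 2·13=26. Service 148; fixed 216; total 364.
Plan B: {P1}: P→P1 5·5=25, Q→P1 8·20=160, R→P1 10·16=160, S→P1 2·13=26. Service 371; fixed 48; total 419.
Difference: |364 − 419| = 55.

Plan A is cheaper by 55.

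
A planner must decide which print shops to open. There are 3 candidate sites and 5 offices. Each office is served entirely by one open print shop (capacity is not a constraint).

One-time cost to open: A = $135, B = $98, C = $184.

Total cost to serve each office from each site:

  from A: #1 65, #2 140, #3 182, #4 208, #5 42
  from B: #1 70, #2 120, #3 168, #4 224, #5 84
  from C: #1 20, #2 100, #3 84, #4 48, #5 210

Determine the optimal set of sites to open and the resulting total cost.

For any fixed open set, each office goes to its cheapest open site; total = fixed + service.
{A, C}: #1→C 20, #2→C 100, #3→C 84, #4→C 48, #5→A 42. Service 294; fixed 319; total 613.
{B, C}: service 336 + fixed 282 = 618
{C}: service 462 + fixed 184 = 646
{A, B, C}: service 294 + fixed 417 = 711
No other subset beats 613.

Open A and C; minimum total cost 613.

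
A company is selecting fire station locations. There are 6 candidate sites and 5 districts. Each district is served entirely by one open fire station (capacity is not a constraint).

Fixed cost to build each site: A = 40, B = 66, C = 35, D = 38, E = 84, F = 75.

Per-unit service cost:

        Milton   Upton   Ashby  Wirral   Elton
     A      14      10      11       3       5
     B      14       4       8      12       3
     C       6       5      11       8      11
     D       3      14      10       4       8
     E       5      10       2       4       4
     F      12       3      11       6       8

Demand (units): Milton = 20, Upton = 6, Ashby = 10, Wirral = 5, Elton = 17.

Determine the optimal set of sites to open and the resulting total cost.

Open B and D; minimum total cost 339.

For any fixed open set, each district goes to its cheapest open site; total = fixed + service.
{B, D}: Milton→D 3·20=60, Upton→B 4·6=24, Ashby→B 8·10=80, Wirral→D 4·5=20, Elton→B 3·17=51. Service 235; fixed 104; total 339.
{D, E}: Milton→D 3·20=60, Upton→E 10·6=60, Ashby→E 2·10=20, Wirral→D 4·5=20, Elton→E 4·17=68. Service 228; fixed 122; total 350.
{E}: service 268 + fixed 84 = 352
{A, B, C, D, E, F}: service 164 + fixed 338 = 502
No other subset beats 339.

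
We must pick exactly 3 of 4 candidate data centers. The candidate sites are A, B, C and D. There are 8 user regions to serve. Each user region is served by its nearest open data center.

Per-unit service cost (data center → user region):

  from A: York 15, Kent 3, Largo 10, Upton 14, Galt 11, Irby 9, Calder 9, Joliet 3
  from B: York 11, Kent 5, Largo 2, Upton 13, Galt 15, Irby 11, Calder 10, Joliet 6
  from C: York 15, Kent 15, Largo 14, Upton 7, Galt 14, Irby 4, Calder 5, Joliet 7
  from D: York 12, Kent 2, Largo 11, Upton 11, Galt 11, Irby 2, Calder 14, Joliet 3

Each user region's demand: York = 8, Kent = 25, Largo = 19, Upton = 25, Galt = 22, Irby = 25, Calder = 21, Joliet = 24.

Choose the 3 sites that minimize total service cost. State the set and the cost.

Choose B, C and D; total service cost 820.

With exactly 3 open, each user region uses its cheapest among the chosen.
{B, C, D}: York→B 11·8=88, Kent→D 2·25=50, Largo→B 2·19=38, Upton→C 7·25=175, Galt→D 11·22=242, Irby→D 2·25=50, Calder→C 5·21=105, Joliet→D 3·24=72. Service cost 820.
{A, B, C}: service cost 895
{A, C, D}: service cost 980
Among all 4 size-3 choices, {B, C, D} is lowest.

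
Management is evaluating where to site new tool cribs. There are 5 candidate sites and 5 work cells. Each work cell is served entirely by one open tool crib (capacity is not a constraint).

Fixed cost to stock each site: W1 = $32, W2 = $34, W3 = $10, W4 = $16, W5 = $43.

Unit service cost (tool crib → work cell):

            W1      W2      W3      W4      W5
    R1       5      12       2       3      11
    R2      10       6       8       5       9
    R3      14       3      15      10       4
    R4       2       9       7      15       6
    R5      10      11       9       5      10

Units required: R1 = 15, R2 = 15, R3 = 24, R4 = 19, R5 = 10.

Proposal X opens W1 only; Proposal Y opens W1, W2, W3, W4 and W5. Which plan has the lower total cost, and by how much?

Proposal Y is cheaper by 331.

Proposal X: {W1}: R1→W1 5·15=75, R2→W1 10·15=150, R3→W1 14·24=336, R4→W1 2·19=38, R5→W1 10·10=100. Service 699; fixed 32; total 731.
Proposal Y: {W1, W2, W3, W4, W5}: R1→W3 2·15=30, R2→W4 5·15=75, R3→W2 3·24=72, R4→W1 2·19=38, R5→W4 5·10=50. Service 265; fixed 135; total 400.
Difference: |731 − 400| = 331.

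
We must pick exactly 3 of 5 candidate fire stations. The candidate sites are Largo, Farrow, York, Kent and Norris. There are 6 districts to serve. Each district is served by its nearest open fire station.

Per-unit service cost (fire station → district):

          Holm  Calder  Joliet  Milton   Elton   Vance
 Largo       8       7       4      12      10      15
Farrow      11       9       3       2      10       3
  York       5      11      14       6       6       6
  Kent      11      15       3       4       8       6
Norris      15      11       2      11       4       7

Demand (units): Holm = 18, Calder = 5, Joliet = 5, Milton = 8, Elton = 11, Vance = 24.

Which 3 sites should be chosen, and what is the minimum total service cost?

Choose Farrow, York and Norris; total service cost 277.

With exactly 3 open, each district uses its cheapest among the chosen.
{Farrow, York, Norris}: Holm→York 5·18=90, Calder→Farrow 9·5=45, Joliet→Norris 2·5=10, Milton→Farrow 2·8=16, Elton→Norris 4·11=44, Vance→Farrow 3·24=72. Service cost 277.
{Largo, Farrow, York}: service cost 294
{Farrow, York, Kent}: service cost 304
Among all 10 size-3 choices, {Farrow, York, Norris} is lowest.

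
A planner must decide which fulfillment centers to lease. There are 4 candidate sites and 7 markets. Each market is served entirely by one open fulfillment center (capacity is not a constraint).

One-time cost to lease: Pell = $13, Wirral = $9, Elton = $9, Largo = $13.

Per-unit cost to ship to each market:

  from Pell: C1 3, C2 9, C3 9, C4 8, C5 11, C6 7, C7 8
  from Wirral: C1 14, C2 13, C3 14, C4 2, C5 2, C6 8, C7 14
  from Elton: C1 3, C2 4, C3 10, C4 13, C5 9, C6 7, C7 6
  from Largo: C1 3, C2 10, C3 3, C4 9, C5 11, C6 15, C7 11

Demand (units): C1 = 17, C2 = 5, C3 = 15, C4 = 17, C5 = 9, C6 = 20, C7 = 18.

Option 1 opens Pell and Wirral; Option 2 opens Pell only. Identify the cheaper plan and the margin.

Option 1: {Pell, Wirral}: C1→Pell 3·17=51, C2→Pell 9·5=45, C3→Pell 9·15=135, C4→Wirral 2·17=34, C5→Wirral 2·9=18, C6→Pell 7·20=140, C7→Pell 8·18=144. Service 567; fixed 22; total 589.
Option 2: {Pell}: C1→Pell 3·17=51, C2→Pell 9·5=45, C3→Pell 9·15=135, C4→Pell 8·17=136, C5→Pell 11·9=99, C6→Pell 7·20=140, C7→Pell 8·18=144. Service 750; fixed 13; total 763.
Difference: |589 − 763| = 174.

Option 1 is cheaper by 174.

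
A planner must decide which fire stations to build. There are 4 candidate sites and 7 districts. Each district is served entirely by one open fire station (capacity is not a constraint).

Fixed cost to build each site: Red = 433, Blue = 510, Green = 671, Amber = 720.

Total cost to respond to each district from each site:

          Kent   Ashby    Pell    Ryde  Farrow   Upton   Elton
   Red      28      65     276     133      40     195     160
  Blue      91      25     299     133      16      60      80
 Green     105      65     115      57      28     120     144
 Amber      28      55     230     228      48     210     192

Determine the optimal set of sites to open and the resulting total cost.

Open Blue only; minimum total cost 1214.

For any fixed open set, each district goes to its cheapest open site; total = fixed + service.
{Blue}: Kent→Blue 91, Ashby→Blue 25, Pell→Blue 299, Ryde→Blue 133, Farrow→Blue 16, Upton→Blue 60, Elton→Blue 80. Service 704; fixed 510; total 1214.
{Green}: Kent→Green 105, Ashby→Green 65, Pell→Green 115, Ryde→Green 57, Farrow→Green 28, Upton→Green 120, Elton→Green 144. Service 634; fixed 671; total 1305.
{Red}: Kent→Red 28, Ashby→Red 65, Pell→Red 276, Ryde→Red 133, Farrow→Red 40, Upton→Red 195, Elton→Red 160. Service 897; fixed 433; total 1330.
{Red, Blue, Green, Amber}: service 381 + fixed 2334 = 2715
No other subset beats 1214.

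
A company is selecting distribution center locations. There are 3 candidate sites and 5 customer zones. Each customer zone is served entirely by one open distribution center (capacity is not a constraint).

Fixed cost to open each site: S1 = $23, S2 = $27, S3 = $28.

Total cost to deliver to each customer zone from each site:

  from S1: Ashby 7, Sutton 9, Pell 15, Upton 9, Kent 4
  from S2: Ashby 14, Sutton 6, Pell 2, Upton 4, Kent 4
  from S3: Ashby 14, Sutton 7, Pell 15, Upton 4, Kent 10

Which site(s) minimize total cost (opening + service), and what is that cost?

For any fixed open set, each customer zone goes to its cheapest open site; total = fixed + service.
{S2}: Ashby→S2 14, Sutton→S2 6, Pell→S2 2, Upton→S2 4, Kent→S2 4. Service 30; fixed 27; total 57.
{S1}: service 44 + fixed 23 = 67
{S1, S2}: service 23 + fixed 50 = 73
{S1, S2, S3}: service 23 + fixed 78 = 101
(All 7 nonempty subsets were checked; S2 only is lowest.)

Open S2 only; minimum total cost 57.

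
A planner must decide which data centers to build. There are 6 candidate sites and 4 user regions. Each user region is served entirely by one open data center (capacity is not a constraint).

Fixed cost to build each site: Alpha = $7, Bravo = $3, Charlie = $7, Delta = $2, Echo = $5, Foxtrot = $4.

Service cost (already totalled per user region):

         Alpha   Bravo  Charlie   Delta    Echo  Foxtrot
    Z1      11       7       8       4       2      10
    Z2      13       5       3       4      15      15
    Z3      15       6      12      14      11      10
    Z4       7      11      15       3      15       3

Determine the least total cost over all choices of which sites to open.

Minimum total cost: 22

For any fixed open set, each user region goes to its cheapest open site; total = fixed + service.
{Bravo, Delta}: Z1→Delta 4, Z2→Delta 4, Z3→Bravo 6, Z4→Delta 3. Service 17; fixed 5; total 22.
{Bravo, Delta, Echo}: service 15 + fixed 10 = 25
{Bravo, Delta, Foxtrot}: Z1→Delta 4, Z2→Delta 4, Z3→Bravo 6, Z4→Delta 3. Service 17; fixed 9; total 26.
{Alpha, Bravo, Charlie, Delta, Echo, Foxtrot}: Z1→Echo 2, Z2→Charlie 3, Z3→Bravo 6, Z4→Delta 3. Service 14; fixed 28; total 42.
No other subset beats 22.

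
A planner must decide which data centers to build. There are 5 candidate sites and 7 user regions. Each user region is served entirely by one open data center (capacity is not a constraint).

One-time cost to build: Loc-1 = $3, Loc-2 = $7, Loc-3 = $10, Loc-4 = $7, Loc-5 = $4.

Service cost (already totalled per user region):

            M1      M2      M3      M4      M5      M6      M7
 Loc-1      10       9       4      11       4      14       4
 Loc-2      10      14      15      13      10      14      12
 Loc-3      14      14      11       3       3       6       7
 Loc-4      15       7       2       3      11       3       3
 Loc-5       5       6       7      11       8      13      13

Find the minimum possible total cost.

Minimum total cost: 40

For any fixed open set, each user region goes to its cheapest open site; total = fixed + service.
{Loc-1, Loc-4, Loc-5}: M1→Loc-5 5, M2→Loc-5 6, M3→Loc-4 2, M4→Loc-4 3, M5→Loc-1 4, M6→Loc-4 3, M7→Loc-4 3. Service 26; fixed 14; total 40.
{Loc-4, Loc-5}: service 30 + fixed 11 = 41
{Loc-1, Loc-4}: M1→Loc-1 10, M2→Loc-4 7, M3→Loc-4 2, M4→Loc-4 3, M5→Loc-1 4, M6→Loc-4 3, M7→Loc-4 3. Service 32; fixed 10; total 42.
{Loc-1, Loc-2, Loc-3, Loc-4, Loc-5}: service 25 + fixed 31 = 56
No other subset beats 40.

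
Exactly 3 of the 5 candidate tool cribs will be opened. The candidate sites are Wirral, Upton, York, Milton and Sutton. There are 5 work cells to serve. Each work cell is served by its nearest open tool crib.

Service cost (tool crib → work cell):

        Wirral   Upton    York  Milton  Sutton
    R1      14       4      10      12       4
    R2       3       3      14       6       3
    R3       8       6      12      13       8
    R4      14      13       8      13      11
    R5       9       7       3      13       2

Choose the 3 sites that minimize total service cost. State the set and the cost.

Choose Upton, York and Sutton; total service cost 23.

With exactly 3 open, each work cell uses its cheapest among the chosen.
{Upton, York, Sutton}: R1→Upton 4, R2→Upton 3, R3→Upton 6, R4→York 8, R5→Sutton 2. Service cost 23.
{Wirral, Upton, York}: service cost 24
{Upton, York, Milton}: service cost 24
Among all 10 size-3 choices, {Upton, York, Sutton} is lowest.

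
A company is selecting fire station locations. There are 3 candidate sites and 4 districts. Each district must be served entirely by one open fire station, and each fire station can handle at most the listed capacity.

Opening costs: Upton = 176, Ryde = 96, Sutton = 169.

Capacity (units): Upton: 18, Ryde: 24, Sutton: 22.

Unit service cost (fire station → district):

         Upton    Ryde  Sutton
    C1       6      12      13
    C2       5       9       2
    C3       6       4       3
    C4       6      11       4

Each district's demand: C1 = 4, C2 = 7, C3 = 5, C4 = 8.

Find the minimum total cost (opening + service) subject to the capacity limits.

Open {Ryde}: C1→Ryde 12·4=48, C2→Ryde 9·7=63, C3→Ryde 4·5=20, C4→Ryde 11·8=88.
Loads: Ryde carries 24/24. Service 219; fixed 96; total 315.
Next best feasible plan costs 374.

Minimum total cost: 315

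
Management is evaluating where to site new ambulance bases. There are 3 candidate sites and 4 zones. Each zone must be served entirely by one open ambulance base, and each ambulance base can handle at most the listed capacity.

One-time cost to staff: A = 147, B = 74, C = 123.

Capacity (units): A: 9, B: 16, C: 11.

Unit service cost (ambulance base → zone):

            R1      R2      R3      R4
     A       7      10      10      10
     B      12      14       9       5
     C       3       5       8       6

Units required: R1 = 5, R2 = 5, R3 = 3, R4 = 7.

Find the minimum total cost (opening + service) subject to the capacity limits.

Open {B, C}: R1→C 3·5=15, R2→C 5·5=25, R3→B 9·3=27, R4→B 5·7=35.
Loads: B carries 10/16, C carries 10/11. Service 102; fixed 197; total 299.
Next best feasible plan costs 341.

Minimum total cost: 299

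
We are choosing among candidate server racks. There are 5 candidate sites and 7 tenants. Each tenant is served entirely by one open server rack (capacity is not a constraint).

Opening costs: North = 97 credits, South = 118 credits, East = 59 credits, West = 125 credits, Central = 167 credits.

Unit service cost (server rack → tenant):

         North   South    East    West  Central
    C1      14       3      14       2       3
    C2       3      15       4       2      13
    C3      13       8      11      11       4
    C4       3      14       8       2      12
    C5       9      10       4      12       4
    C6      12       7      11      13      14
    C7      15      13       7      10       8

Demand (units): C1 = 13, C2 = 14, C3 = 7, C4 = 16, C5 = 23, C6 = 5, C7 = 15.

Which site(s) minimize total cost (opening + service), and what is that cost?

For any fixed open set, each tenant goes to its cheapest open site; total = fixed + service.
{East, West}: C1→West 2·13=26, C2→West 2·14=28, C3→East 11·7=77, C4→West 2·16=32, C5→East 4·23=92, C6→East 11·5=55, C7→East 7·15=105. Service 415; fixed 184; total 599.
{South, East, West}: C1→West 2·13=26, C2→West 2·14=28, C3→South 8·7=56, C4→West 2·16=32, C5→East 4·23=92, C6→South 7·5=35, C7→East 7·15=105. Service 374; fixed 302; total 676.
{West, Central}: C1→West 2·13=26, C2→West 2·14=28, C3→Central 4·7=28, C4→West 2·16=32, C5→Central 4·23=92, C6→West 13·5=65, C7→Central 8·15=120. Service 391; fixed 292; total 683.
{North, South, East, West, Central}: service 346 + fixed 566 = 912
No other subset beats 599.

Open East and West; minimum total cost 599.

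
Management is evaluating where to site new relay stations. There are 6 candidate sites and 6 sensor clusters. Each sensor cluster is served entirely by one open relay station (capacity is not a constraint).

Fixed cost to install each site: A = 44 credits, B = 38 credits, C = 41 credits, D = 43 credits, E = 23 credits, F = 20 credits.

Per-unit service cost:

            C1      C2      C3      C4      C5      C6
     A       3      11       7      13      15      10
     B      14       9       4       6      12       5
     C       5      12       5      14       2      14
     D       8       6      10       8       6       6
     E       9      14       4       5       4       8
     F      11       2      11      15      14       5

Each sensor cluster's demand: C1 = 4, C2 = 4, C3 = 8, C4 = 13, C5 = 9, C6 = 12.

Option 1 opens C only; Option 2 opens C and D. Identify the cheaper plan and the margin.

Option 2 is cheaper by 155.

Option 1: {C}: C1→C 5·4=20, C2→C 12·4=48, C3→C 5·8=40, C4→C 14·13=182, C5→C 2·9=18, C6→C 14·12=168. Service 476; fixed 41; total 517.
Option 2: {C, D}: C1→C 5·4=20, C2→D 6·4=24, C3→C 5·8=40, C4→D 8·13=104, C5→C 2·9=18, C6→D 6·12=72. Service 278; fixed 84; total 362.
Difference: |517 − 362| = 155.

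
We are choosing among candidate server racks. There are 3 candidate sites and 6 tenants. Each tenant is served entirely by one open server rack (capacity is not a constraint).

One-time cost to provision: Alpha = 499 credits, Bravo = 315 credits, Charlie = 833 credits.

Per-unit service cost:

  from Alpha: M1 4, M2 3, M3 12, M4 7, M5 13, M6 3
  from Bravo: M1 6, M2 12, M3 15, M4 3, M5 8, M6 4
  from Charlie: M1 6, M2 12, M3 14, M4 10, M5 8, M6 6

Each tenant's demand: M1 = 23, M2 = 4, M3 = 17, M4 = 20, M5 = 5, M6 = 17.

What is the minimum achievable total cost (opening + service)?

For any fixed open set, each tenant goes to its cheapest open site; total = fixed + service.
{Bravo}: M1→Bravo 6·23=138, M2→Bravo 12·4=48, M3→Bravo 15·17=255, M4→Bravo 3·20=60, M5→Bravo 8·5=40, M6→Bravo 4·17=68. Service 609; fixed 315; total 924.
{Alpha}: service 564 + fixed 499 = 1063
{Alpha, Bravo}: M1→Alpha 4·23=92, M2→Alpha 3·4=12, M3→Alpha 12·17=204, M4→Bravo 3·20=60, M5→Bravo 8·5=40, M6→Alpha 3·17=51. Service 459; fixed 814; total 1273.
{Alpha, Bravo, Charlie}: service 459 + fixed 1647 = 2106
No other subset beats 924.

Minimum total cost: 924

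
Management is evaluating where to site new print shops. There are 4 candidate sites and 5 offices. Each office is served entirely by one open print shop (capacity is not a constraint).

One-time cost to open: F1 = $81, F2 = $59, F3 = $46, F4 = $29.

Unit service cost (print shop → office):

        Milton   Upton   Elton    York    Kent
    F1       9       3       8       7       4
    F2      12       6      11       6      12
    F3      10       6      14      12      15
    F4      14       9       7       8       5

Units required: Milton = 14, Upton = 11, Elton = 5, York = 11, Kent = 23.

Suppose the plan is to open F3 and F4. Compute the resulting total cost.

Total cost: 519

Each office is assigned to its cheapest site among the open ones.
{F3, F4}: Milton→F3 10·14=140, Upton→F3 6·11=66, Elton→F4 7·5=35, York→F4 8·11=88, Kent→F4 5·23=115. Service 444; fixed 75; total 519.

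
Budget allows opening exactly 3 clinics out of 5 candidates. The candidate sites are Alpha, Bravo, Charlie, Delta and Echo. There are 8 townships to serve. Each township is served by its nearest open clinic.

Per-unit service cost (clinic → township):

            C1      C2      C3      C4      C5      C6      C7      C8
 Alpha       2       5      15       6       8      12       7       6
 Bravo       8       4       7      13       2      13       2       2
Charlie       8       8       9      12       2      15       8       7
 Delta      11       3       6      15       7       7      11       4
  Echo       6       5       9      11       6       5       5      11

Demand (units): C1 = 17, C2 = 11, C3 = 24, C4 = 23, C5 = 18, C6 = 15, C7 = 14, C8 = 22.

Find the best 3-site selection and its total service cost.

With exactly 3 open, each township uses its cheapest among the chosen.
{Alpha, Bravo, Delta}: C1→Alpha 2·17=34, C2→Delta 3·11=33, C3→Delta 6·24=144, C4→Alpha 6·23=138, C5→Bravo 2·18=36, C6→Delta 7·15=105, C7→Bravo 2·14=28, C8→Bravo 2·22=44. Service cost 562.
{Alpha, Bravo, Echo}: service cost 567
{Alpha, Bravo, Charlie}: service cost 672
Among all 10 size-3 choices, {Alpha, Bravo, Delta} is lowest.

Choose Alpha, Bravo and Delta; total service cost 562.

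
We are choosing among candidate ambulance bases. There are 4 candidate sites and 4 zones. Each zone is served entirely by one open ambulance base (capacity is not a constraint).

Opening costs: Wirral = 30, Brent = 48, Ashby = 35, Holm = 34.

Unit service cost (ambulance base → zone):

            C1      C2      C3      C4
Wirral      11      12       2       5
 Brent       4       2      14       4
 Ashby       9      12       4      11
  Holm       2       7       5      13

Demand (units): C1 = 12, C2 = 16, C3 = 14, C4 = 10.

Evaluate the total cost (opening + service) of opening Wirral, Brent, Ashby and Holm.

Each zone is assigned to its cheapest site among the open ones.
{Wirral, Brent, Ashby, Holm}: C1→Holm 2·12=24, C2→Brent 2·16=32, C3→Wirral 2·14=28, C4→Brent 4·10=40. Service 124; fixed 147; total 271.

Total cost: 271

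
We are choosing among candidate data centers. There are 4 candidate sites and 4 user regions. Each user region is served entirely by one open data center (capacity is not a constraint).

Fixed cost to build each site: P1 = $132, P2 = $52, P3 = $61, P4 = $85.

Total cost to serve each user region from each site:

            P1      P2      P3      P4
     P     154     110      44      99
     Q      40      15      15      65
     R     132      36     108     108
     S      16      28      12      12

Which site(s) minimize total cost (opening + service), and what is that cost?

Open P2 and P3; minimum total cost 220.

For any fixed open set, each user region goes to its cheapest open site; total = fixed + service.
{P2, P3}: P→P3 44, Q→P2 15, R→P2 36, S→P3 12. Service 107; fixed 113; total 220.
{P3}: P→P3 44, Q→P3 15, R→P3 108, S→P3 12. Service 179; fixed 61; total 240.
{P2}: service 189 + fixed 52 = 241
{P1, P2, P3, P4}: service 107 + fixed 330 = 437
No other subset beats 220.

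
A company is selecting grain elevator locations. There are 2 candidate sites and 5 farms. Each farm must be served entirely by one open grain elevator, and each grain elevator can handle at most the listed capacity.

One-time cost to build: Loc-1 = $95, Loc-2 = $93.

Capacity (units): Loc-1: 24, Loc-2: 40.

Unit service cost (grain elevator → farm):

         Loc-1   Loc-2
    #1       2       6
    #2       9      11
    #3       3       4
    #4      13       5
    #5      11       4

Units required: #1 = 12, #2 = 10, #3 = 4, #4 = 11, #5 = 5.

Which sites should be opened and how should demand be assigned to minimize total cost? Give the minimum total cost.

Minimum total cost: 393

Open {Loc-1, Loc-2}: #1→Loc-1 2·12=24, #2→Loc-1 9·10=90, #3→Loc-2 4·4=16, #4→Loc-2 5·11=55, #5→Loc-2 4·5=20.
Loads: Loc-1 carries 22/24, Loc-2 carries 20/40. Service 205; fixed 188; total 393.
Next best feasible plan costs 409.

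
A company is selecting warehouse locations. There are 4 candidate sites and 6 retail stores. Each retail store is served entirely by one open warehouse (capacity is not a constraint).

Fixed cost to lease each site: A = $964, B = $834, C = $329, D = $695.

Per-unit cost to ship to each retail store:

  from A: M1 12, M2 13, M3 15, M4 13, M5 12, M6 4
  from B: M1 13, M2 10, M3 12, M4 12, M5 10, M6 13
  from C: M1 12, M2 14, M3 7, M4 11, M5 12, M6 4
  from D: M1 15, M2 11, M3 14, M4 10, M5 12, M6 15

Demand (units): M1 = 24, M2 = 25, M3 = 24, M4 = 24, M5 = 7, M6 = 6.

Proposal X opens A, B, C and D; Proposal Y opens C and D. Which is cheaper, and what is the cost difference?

Proposal Y is cheaper by 1759.

Proposal X: {A, B, C, D}: M1→A 12·24=288, M2→B 10·25=250, M3→C 7·24=168, M4→D 10·24=240, M5→B 10·7=70, M6→A 4·6=24. Service 1040; fixed 2822; total 3862.
Proposal Y: {C, D}: M1→C 12·24=288, M2→D 11·25=275, M3→C 7·24=168, M4→D 10·24=240, M5→C 12·7=84, M6→C 4·6=24. Service 1079; fixed 1024; total 2103.
Difference: |3862 − 2103| = 1759.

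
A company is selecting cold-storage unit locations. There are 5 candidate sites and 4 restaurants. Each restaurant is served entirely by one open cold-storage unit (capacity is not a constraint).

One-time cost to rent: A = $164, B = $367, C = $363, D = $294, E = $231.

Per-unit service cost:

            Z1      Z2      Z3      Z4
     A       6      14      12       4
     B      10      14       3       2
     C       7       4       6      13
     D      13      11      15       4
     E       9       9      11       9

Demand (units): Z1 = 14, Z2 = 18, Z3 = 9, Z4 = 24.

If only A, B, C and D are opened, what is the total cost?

Total cost: 1419

Each restaurant is assigned to its cheapest site among the open ones.
{A, B, C, D}: Z1→A 6·14=84, Z2→C 4·18=72, Z3→B 3·9=27, Z4→B 2·24=48. Service 231; fixed 1188; total 1419.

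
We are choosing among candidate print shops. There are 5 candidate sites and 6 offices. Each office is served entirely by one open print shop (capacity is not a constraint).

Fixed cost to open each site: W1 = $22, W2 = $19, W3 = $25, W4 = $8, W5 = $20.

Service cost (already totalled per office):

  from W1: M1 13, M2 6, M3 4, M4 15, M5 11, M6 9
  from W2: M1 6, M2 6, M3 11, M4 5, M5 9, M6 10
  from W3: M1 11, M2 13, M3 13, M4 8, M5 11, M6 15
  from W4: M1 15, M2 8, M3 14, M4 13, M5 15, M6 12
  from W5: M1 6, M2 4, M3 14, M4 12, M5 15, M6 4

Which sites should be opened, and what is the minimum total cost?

For any fixed open set, each office goes to its cheapest open site; total = fixed + service.
{W2}: M1→W2 6, M2→W2 6, M3→W2 11, M4→W2 5, M5→W2 9, M6→W2 10. Service 47; fixed 19; total 66.
{W2, W4}: service 47 + fixed 27 = 74
{W5}: service 55 + fixed 20 = 75
{W1, W2, W3, W4, W5}: service 32 + fixed 94 = 126
No other subset beats 66.

Open W2 only; minimum total cost 66.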